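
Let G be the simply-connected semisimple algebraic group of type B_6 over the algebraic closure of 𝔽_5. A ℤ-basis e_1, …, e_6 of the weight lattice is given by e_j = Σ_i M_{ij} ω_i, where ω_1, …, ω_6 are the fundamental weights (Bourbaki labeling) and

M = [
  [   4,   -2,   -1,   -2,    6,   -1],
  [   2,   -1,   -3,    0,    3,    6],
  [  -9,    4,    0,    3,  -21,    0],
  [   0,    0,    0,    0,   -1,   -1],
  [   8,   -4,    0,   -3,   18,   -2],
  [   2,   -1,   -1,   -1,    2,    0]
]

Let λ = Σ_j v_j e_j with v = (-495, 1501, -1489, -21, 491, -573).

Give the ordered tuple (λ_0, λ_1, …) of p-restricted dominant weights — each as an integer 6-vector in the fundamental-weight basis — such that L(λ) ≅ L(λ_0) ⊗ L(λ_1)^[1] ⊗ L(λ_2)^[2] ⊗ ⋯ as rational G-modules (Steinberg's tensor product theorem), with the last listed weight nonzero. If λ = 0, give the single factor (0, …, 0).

Compute c_i = Σ_j M_{ij} v_j with v = (-495, 1501, -1489, -21, 491, -573):
  c_1 = (4)·(-495) + (-2)·(1501) + (-1)·(-1489) + (-2)·(-21) + (6)·(491) + (-1)·(-573) = 68
  c_2 = (2)·(-495) + (-1)·(1501) + (-3)·(-1489) + (0)·(-21) + (3)·(491) + (6)·(-573) = 11
  c_3 = (-9)·(-495) + (4)·(1501) + (0)·(-1489) + (3)·(-21) + (-21)·(491) + (0)·(-573) = 85
  c_4 = (0)·(-495) + (0)·(1501) + (0)·(-1489) + (0)·(-21) + (-1)·(491) + (-1)·(-573) = 82
  c_5 = (8)·(-495) + (-4)·(1501) + (0)·(-1489) + (-3)·(-21) + (18)·(491) + (-2)·(-573) = 83
  c_6 = (2)·(-495) + (-1)·(1501) + (-1)·(-1489) + (-1)·(-21) + (2)·(491) + (0)·(-573) = 1
Base-5 expansion of each c_i:
  c_1 = 68 = 3·5^0 + 3·5^1 + 2·5^2
  c_2 = 11 = 1·5^0 + 2·5^1
  c_3 = 85 = 0·5^0 + 2·5^1 + 3·5^2
  c_4 = 82 = 2·5^0 + 1·5^1 + 3·5^2
  c_5 = 83 = 3·5^0 + 1·5^1 + 3·5^2
  c_6 = 1 = 1·5^0
λ_0 = (3, 1, 0, 2, 3, 1)
λ_1 = (3, 2, 2, 1, 1, 0)
λ_2 = (2, 0, 3, 3, 3, 0)

((3, 1, 0, 2, 3, 1), (3, 2, 2, 1, 1, 0), (2, 0, 3, 3, 3, 0))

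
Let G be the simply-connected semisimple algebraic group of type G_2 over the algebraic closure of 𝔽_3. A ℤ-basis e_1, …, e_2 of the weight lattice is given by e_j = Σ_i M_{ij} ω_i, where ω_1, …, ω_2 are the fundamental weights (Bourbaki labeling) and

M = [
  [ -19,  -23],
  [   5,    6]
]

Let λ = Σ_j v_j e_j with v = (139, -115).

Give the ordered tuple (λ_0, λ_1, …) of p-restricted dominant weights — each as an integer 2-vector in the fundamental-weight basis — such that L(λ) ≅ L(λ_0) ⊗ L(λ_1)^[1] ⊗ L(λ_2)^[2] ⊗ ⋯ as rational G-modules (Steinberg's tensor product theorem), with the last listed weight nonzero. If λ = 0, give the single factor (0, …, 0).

((1, 2), (1, 1))

In the fundamental-weight basis, λ has coordinates c = M·v (v = (139, -115)):
  c_1 = (-19)·(139) + (-23)·(-115) = 4
  c_2 = (5)·(139) + (6)·(-115) = 5
Base-3 expansion of each c_i:
  c_1 = 4 = 1·3^0 + 1·3^1
  c_2 = 5 = 2·3^0 + 1·3^1
Factor λ_0 = (1, 2)
Factor λ_1 = (1, 1)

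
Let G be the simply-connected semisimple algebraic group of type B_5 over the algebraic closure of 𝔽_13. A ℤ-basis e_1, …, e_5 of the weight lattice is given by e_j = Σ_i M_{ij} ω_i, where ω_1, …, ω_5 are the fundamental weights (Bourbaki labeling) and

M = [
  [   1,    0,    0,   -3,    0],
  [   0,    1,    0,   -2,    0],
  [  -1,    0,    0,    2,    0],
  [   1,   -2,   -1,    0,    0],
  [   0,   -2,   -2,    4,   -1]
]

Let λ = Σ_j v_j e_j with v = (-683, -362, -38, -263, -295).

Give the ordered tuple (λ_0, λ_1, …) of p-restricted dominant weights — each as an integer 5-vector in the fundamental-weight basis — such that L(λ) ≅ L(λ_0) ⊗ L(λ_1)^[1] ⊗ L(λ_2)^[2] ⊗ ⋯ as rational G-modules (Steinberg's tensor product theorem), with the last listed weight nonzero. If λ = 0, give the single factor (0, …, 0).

ω-coordinates c = M·v, v = (-683, -362, -38, -263, -295):
  c_1 = (1)·(-683) + (0)·(-362) + (0)·(-38) + (-3)·(-263) + (0)·(-295) = 106
  c_2 = (0)·(-683) + (1)·(-362) + (0)·(-38) + (-2)·(-263) + (0)·(-295) = 164
  c_3 = (-1)·(-683) + (0)·(-362) + (0)·(-38) + (2)·(-263) + (0)·(-295) = 157
  c_4 = (1)·(-683) + (-2)·(-362) + (-1)·(-38) + (0)·(-263) + (0)·(-295) = 79
  c_5 = (0)·(-683) + (-2)·(-362) + (-2)·(-38) + (4)·(-263) + (-1)·(-295) = 43
p = 13; digits c_i = Σ_j d_{ij}·13^j, 0 ≤ d_{ij} < 13:
  c_1 = 106 = 2·13^0 + 8·13^1
  c_2 = 164 = 8·13^0 + 12·13^1
  c_3 = 157 = 1·13^0 + 12·13^1
  c_4 = 79 = 1·13^0 + 6·13^1
  c_5 = 43 = 4·13^0 + 3·13^1
p-restricted factor λ_0 = (2, 8, 1, 1, 4)
p-restricted factor λ_1 = (8, 12, 12, 6, 3)

((2, 8, 1, 1, 4), (8, 12, 12, 6, 3))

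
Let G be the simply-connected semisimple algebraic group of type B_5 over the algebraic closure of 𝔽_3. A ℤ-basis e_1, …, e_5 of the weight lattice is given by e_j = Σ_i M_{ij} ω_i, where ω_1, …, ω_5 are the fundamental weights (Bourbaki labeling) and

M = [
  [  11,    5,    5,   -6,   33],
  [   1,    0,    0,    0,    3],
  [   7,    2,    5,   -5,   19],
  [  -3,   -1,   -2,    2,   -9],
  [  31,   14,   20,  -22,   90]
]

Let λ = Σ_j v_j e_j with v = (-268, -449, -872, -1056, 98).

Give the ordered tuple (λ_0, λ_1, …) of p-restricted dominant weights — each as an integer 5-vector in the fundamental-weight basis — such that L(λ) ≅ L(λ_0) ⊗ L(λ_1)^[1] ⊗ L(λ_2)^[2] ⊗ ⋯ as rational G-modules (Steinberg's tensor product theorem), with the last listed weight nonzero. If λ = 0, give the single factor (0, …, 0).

((2, 2, 2, 0, 0), (2, 2, 2, 1, 0), (1, 2, 0, 0, 2))

Converting to the ω-basis (c_i = row i of M dotted with v = (-268, -449, -872, -1056, 98)):
  c_1 = (11)·(-268) + (5)·(-449) + (5)·(-872) + (-6)·(-1056) + (33)·(98) = 17
  c_2 = (1)·(-268) + (0)·(-449) + (0)·(-872) + (0)·(-1056) + (3)·(98) = 26
  c_3 = (7)·(-268) + (2)·(-449) + (5)·(-872) + (-5)·(-1056) + (19)·(98) = 8
  c_4 = (-3)·(-268) + (-1)·(-449) + (-2)·(-872) + (2)·(-1056) + (-9)·(98) = 3
  c_5 = (31)·(-268) + (14)·(-449) + (20)·(-872) + (-22)·(-1056) + (90)·(98) = 18
p = 3; digits c_i = Σ_j d_{ij}·3^j, 0 ≤ d_{ij} < 3:
  c_1 = 17 = 2·3^0 + 2·3^1 + 1·3^2
  c_2 = 26 = 2·3^0 + 2·3^1 + 2·3^2
  c_3 = 8 = 2·3^0 + 2·3^1
  c_4 = 3 = 0·3^0 + 1·3^1
  c_5 = 18 = 0·3^0 + 0·3^1 + 2·3^2
λ_0 = (2, 2, 2, 0, 0)
λ_1 = (2, 2, 2, 1, 0)
λ_2 = (1, 2, 0, 0, 2)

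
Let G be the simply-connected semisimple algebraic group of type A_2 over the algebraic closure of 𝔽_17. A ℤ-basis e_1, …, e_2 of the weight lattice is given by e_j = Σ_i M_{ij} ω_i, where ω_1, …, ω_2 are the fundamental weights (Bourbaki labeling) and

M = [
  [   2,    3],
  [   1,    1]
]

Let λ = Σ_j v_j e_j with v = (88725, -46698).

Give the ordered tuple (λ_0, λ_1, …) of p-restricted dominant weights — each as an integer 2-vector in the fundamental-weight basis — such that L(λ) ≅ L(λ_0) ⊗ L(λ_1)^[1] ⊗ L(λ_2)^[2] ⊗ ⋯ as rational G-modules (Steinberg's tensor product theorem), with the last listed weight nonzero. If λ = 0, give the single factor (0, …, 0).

Compute c_i = Σ_j M_{ij} v_j with v = (88725, -46698):
  c_1 = 2*88725 + 3*-46698 = 37356
  c_2 = 1*88725 + 1*-46698 = 42027
Writing each c_i in base p = 17:
  c_1 = 37356 = 7·17^0 + 4·17^1 + 10·17^2 + 7·17^3
  c_2 = 42027 = 3·17^0 + 7·17^1 + 9·17^2 + 8·17^3
Factor λ_0 = (7, 3)
Factor λ_1 = (4, 7)
Factor λ_2 = (10, 9)
Factor λ_3 = (7, 8)

((7, 3), (4, 7), (10, 9), (7, 8))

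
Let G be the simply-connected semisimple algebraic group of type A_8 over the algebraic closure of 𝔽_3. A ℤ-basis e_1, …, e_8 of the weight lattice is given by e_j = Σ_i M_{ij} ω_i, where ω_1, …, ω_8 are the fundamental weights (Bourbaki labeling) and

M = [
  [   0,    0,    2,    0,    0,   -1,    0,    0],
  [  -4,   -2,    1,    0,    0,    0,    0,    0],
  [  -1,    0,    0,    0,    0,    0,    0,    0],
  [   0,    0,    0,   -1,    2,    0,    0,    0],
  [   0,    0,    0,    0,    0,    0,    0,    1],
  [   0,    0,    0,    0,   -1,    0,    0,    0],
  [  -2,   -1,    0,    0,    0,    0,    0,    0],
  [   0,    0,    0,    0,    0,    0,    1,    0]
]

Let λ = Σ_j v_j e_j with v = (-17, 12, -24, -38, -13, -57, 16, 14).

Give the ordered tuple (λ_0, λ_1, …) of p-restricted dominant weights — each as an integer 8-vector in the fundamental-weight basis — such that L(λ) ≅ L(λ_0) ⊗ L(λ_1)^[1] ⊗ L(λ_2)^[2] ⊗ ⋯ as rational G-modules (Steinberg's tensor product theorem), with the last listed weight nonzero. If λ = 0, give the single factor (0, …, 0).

((0, 2, 2, 0, 2, 1, 1, 1), (0, 0, 2, 1, 1, 1, 1, 2), (1, 2, 1, 1, 1, 1, 2, 1))

Change of basis e → ω: c = M·v where v = (-17, 12, -24, -38, -13, -57, 16, 14):
  c_1 = 0*-17 + 0*12 + 2*-24 + 0*-38 + 0*-13 + -1*-57 + 0*16 + 0*14 = 9
  c_2 = -4*-17 + -2*12 + 1*-24 + 0*-38 + 0*-13 + 0*-57 + 0*16 + 0*14 = 20
  c_3 = -1*-17 + 0*12 + 0*-24 + 0*-38 + 0*-13 + 0*-57 + 0*16 + 0*14 = 17
  c_4 = 0*-17 + 0*12 + 0*-24 + -1*-38 + 2*-13 + 0*-57 + 0*16 + 0*14 = 12
  c_5 = 0*-17 + 0*12 + 0*-24 + 0*-38 + 0*-13 + 0*-57 + 0*16 + 1*14 = 14
  c_6 = 0*-17 + 0*12 + 0*-24 + 0*-38 + -1*-13 + 0*-57 + 0*16 + 0*14 = 13
  c_7 = -2*-17 + -1*12 + 0*-24 + 0*-38 + 0*-13 + 0*-57 + 0*16 + 0*14 = 22
  c_8 = 0*-17 + 0*12 + 0*-24 + 0*-38 + 0*-13 + 0*-57 + 1*16 + 0*14 = 16
p = 3; digits c_i = Σ_j d_{ij}·3^j, 0 ≤ d_{ij} < 3:
  c_1 = 9 = 0·3^0 + 0·3^1 + 1·3^2
  c_2 = 20 = 2·3^0 + 0·3^1 + 2·3^2
  c_3 = 17 = 2·3^0 + 2·3^1 + 1·3^2
  c_4 = 12 = 0·3^0 + 1·3^1 + 1·3^2
  c_5 = 14 = 2·3^0 + 1·3^1 + 1·3^2
  c_6 = 13 = 1·3^0 + 1·3^1 + 1·3^2
  c_7 = 22 = 1·3^0 + 1·3^1 + 2·3^2
  c_8 = 16 = 1·3^0 + 2·3^1 + 1·3^2
Factor λ_0 = (0, 2, 2, 0, 2, 1, 1, 1)
Factor λ_1 = (0, 0, 2, 1, 1, 1, 1, 2)
Factor λ_2 = (1, 2, 1, 1, 1, 1, 2, 1)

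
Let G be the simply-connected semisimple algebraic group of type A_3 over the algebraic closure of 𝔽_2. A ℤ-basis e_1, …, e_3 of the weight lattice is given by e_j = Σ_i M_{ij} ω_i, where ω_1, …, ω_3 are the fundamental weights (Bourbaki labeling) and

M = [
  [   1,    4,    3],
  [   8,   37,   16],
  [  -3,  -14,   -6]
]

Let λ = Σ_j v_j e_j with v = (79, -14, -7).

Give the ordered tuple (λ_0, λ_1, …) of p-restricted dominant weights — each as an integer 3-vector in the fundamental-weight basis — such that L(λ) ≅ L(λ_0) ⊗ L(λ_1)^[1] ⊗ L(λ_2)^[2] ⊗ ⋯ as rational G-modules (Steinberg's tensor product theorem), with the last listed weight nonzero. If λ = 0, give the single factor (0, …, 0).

In the fundamental-weight basis, λ has coordinates c = M·v (v = (79, -14, -7)):
  c_1 = 1·79 + (4)·(-14) + (3)·(-7) = 2
  c_2 = 8·79 + (37)·(-14) + (16)·(-7) = 2
  c_3 = (-3)·(79) + (-14)·(-14) + (-6)·(-7) = 1
Base-2 expansion of each c_i:
  c_1 = 2 = 0·2^0 + 1·2^1
  c_2 = 2 = 0·2^0 + 1·2^1
  c_3 = 1 = 1·2^0
λ_0 = (0, 0, 1)
λ_1 = (1, 1, 0)

((0, 0, 1), (1, 1, 0))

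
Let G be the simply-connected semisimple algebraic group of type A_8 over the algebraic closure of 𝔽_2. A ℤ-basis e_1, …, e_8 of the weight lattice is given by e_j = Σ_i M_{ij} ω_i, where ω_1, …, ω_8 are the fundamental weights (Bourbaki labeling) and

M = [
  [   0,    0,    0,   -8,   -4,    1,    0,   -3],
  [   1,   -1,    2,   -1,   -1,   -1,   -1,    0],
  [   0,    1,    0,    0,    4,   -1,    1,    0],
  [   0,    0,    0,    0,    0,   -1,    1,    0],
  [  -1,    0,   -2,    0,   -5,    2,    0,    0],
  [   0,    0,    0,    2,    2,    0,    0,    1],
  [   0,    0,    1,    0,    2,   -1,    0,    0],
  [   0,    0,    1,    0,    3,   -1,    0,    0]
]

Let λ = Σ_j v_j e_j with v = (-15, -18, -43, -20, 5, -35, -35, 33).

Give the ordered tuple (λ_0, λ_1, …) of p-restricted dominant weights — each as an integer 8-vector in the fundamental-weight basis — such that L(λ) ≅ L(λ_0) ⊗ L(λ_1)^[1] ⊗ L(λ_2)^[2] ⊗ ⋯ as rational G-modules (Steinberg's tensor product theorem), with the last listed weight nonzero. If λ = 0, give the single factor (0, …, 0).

((0, 0, 0, 0, 0, 1, 0, 1), (1, 1, 1, 0, 1, 1, 1, 1), (1, 0, 0, 0, 1, 0, 0, 1))

Converting to the ω-basis (c_i = row i of M dotted with v = (-15, -18, -43, -20, 5, -35, -35, 33)):
  c_1 = (0)·(-15) + (0)·(-18) + (0)·(-43) + (-8)·(-20) + (-4)·(5) + (1)·(-35) + (0)·(-35) + (-3)·(33) = 6
  c_2 = (1)·(-15) + (-1)·(-18) + (2)·(-43) + (-1)·(-20) + (-1)·(5) + (-1)·(-35) + (-1)·(-35) + (0)·(33) = 2
  c_3 = (0)·(-15) + (1)·(-18) + (0)·(-43) + (0)·(-20) + (4)·(5) + (-1)·(-35) + (1)·(-35) + (0)·(33) = 2
  c_4 = (0)·(-15) + (0)·(-18) + (0)·(-43) + (0)·(-20) + (0)·(5) + (-1)·(-35) + (1)·(-35) + (0)·(33) = 0
  c_5 = (-1)·(-15) + (0)·(-18) + (-2)·(-43) + (0)·(-20) + (-5)·(5) + (2)·(-35) + (0)·(-35) + (0)·(33) = 6
  c_6 = (0)·(-15) + (0)·(-18) + (0)·(-43) + (2)·(-20) + (2)·(5) + (0)·(-35) + (0)·(-35) + (1)·(33) = 3
  c_7 = (0)·(-15) + (0)·(-18) + (1)·(-43) + (0)·(-20) + (2)·(5) + (-1)·(-35) + (0)·(-35) + (0)·(33) = 2
  c_8 = (0)·(-15) + (0)·(-18) + (1)·(-43) + (0)·(-20) + (3)·(5) + (-1)·(-35) + (0)·(-35) + (0)·(33) = 7
p = 2; digits c_i = Σ_j d_{ij}·2^j, 0 ≤ d_{ij} < 2:
  c_1 = 6 = 0·2^0 + 1·2^1 + 1·2^2
  c_2 = 2 = 0·2^0 + 1·2^1
  c_3 = 2 = 0·2^0 + 1·2^1
  c_4 = 0
  c_5 = 6 = 0·2^0 + 1·2^1 + 1·2^2
  c_6 = 3 = 1·2^0 + 1·2^1
  c_7 = 2 = 0·2^0 + 1·2^1
  c_8 = 7 = 1·2^0 + 1·2^1 + 1·2^2
p-restricted factor λ_0 = (0, 0, 0, 0, 0, 1, 0, 1)
p-restricted factor λ_1 = (1, 1, 1, 0, 1, 1, 1, 1)
p-restricted factor λ_2 = (1, 0, 0, 0, 1, 0, 0, 1)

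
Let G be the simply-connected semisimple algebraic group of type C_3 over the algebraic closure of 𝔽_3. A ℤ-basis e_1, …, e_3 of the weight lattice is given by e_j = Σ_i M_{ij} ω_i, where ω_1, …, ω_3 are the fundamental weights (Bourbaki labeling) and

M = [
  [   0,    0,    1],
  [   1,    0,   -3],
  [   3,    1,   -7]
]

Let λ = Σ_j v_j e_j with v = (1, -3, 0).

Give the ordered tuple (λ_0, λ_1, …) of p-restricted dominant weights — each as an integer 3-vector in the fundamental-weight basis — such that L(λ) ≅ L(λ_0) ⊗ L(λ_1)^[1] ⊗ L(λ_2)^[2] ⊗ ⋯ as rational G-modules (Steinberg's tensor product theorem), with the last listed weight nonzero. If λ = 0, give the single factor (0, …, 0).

Change of basis e → ω: c = M·v where v = (1, -3, 0):
  c_1 = 0*1 + 0*-3 + 1*0 = 0
  c_2 = 1*1 + 0*-3 + -3*0 = 1
  c_3 = 3*1 + 1*-3 + -7*0 = 0
Writing each c_i in base p = 3:
  c_1 = 0
  c_2 = 1 = 1·3^0
  c_3 = 0
λ_0 = (0, 1, 0)

((0, 1, 0),)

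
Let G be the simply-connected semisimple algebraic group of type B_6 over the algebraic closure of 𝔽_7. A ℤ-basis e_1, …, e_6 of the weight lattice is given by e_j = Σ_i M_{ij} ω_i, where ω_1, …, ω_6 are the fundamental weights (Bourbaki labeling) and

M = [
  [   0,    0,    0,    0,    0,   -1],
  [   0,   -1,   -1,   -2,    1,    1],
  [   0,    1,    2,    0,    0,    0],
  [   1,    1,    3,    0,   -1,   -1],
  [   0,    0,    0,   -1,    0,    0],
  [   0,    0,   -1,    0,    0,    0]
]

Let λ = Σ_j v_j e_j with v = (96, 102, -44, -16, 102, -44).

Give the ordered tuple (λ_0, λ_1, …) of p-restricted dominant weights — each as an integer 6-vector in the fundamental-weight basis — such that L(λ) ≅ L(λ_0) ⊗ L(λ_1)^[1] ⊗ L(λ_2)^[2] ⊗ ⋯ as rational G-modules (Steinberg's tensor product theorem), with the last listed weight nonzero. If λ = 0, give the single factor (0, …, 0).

((2, 4, 0, 1, 2, 2), (6, 4, 2, 1, 2, 6))

Change of basis e → ω: c = M·v where v = (96, 102, -44, -16, 102, -44):
  c_1 = (0)·(96) + (0)·(102) + (0)·(-44) + (0)·(-16) + (0)·(102) + (-1)·(-44) = 44
  c_2 = (0)·(96) + (-1)·(102) + (-1)·(-44) + (-2)·(-16) + (1)·(102) + (1)·(-44) = 32
  c_3 = (0)·(96) + (1)·(102) + (2)·(-44) + (0)·(-16) + (0)·(102) + (0)·(-44) = 14
  c_4 = (1)·(96) + (1)·(102) + (3)·(-44) + (0)·(-16) + (-1)·(102) + (-1)·(-44) = 8
  c_5 = (0)·(96) + (0)·(102) + (0)·(-44) + (-1)·(-16) + (0)·(102) + (0)·(-44) = 16
  c_6 = (0)·(96) + (0)·(102) + (-1)·(-44) + (0)·(-16) + (0)·(102) + (0)·(-44) = 44
Base-7 expansion of each c_i:
  c_1 = 44 = 2·7^0 + 6·7^1
  c_2 = 32 = 4·7^0 + 4·7^1
  c_3 = 14 = 0·7^0 + 2·7^1
  c_4 = 8 = 1·7^0 + 1·7^1
  c_5 = 16 = 2·7^0 + 2·7^1
  c_6 = 44 = 2·7^0 + 6·7^1
p-restricted factor λ_0 = (2, 4, 0, 1, 2, 2)
p-restricted factor λ_1 = (6, 4, 2, 1, 2, 6)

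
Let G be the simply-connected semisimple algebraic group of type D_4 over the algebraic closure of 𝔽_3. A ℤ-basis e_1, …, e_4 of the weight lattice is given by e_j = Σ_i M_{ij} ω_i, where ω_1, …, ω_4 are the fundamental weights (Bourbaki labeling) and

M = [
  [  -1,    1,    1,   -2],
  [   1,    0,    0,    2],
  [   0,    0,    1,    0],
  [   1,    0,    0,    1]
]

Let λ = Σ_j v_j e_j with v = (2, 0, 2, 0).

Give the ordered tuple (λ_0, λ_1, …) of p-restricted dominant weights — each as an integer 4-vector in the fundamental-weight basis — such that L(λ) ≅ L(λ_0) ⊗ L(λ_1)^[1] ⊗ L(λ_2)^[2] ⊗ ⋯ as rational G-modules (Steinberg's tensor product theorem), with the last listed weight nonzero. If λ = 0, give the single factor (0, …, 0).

Compute c_i = Σ_j M_{ij} v_j with v = (2, 0, 2, 0):
  c_1 = (-1)·(2) + (1)·(0) + (1)·(2) + (-2)·(0) = 0
  c_2 = (1)·(2) + (0)·(0) + (0)·(2) + (2)·(0) = 2
  c_3 = (0)·(2) + (0)·(0) + (1)·(2) + (0)·(0) = 2
  c_4 = (1)·(2) + (0)·(0) + (0)·(2) + (1)·(0) = 2
p = 3; digits c_i = Σ_j d_{ij}·3^j, 0 ≤ d_{ij} < 3:
  c_1 = 0
  c_2 = 2 = 2·3^0
  c_3 = 2 = 2·3^0
  c_4 = 2 = 2·3^0
λ_0 = (0, 2, 2, 2)

((0, 2, 2, 2),)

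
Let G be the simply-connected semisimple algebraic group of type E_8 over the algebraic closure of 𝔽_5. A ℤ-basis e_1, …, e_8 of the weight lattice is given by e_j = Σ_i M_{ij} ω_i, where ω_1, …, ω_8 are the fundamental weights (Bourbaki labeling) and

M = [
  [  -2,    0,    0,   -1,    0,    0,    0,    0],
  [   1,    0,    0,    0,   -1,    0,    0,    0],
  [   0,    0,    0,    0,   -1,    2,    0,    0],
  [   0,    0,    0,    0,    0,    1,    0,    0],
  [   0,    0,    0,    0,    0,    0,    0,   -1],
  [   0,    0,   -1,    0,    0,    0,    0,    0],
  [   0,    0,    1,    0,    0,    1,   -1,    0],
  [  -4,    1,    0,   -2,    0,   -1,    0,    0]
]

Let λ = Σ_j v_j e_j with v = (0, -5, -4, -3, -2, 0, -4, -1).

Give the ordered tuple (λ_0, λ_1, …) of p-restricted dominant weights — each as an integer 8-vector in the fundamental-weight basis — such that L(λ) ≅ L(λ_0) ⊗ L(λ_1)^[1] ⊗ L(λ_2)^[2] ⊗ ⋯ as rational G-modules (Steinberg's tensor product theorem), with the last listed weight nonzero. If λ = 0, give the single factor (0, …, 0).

Compute c_i = Σ_j M_{ij} v_j with v = (0, -5, -4, -3, -2, 0, -4, -1):
  c_1 = (-2)·(0) + (0)·(-5) + (0)·(-4) + (-1)·(-3) + (0)·(-2) + (0)·(0) + (0)·(-4) + (0)·(-1) = 3
  c_2 = (1)·(0) + (0)·(-5) + (0)·(-4) + (0)·(-3) + (-1)·(-2) + (0)·(0) + (0)·(-4) + (0)·(-1) = 2
  c_3 = (0)·(0) + (0)·(-5) + (0)·(-4) + (0)·(-3) + (-1)·(-2) + (2)·(0) + (0)·(-4) + (0)·(-1) = 2
  c_4 = (0)·(0) + (0)·(-5) + (0)·(-4) + (0)·(-3) + (0)·(-2) + (1)·(0) + (0)·(-4) + (0)·(-1) = 0
  c_5 = (0)·(0) + (0)·(-5) + (0)·(-4) + (0)·(-3) + (0)·(-2) + (0)·(0) + (0)·(-4) + (-1)·(-1) = 1
  c_6 = (0)·(0) + (0)·(-5) + (-1)·(-4) + (0)·(-3) + (0)·(-2) + (0)·(0) + (0)·(-4) + (0)·(-1) = 4
  c_7 = (0)·(0) + (0)·(-5) + (1)·(-4) + (0)·(-3) + (0)·(-2) + (1)·(0) + (-1)·(-4) + (0)·(-1) = 0
  c_8 = (-4)·(0) + (1)·(-5) + (0)·(-4) + (-2)·(-3) + (0)·(-2) + (-1)·(0) + (0)·(-4) + (0)·(-1) = 1
Writing each c_i in base p = 5:
  c_1 = 3 = 3·5^0
  c_2 = 2 = 2·5^0
  c_3 = 2 = 2·5^0
  c_4 = 0
  c_5 = 1 = 1·5^0
  c_6 = 4 = 4·5^0
  c_7 = 0
  c_8 = 1 = 1·5^0
Factor λ_0 = (3, 2, 2, 0, 1, 4, 0, 1)

((3, 2, 2, 0, 1, 4, 0, 1),)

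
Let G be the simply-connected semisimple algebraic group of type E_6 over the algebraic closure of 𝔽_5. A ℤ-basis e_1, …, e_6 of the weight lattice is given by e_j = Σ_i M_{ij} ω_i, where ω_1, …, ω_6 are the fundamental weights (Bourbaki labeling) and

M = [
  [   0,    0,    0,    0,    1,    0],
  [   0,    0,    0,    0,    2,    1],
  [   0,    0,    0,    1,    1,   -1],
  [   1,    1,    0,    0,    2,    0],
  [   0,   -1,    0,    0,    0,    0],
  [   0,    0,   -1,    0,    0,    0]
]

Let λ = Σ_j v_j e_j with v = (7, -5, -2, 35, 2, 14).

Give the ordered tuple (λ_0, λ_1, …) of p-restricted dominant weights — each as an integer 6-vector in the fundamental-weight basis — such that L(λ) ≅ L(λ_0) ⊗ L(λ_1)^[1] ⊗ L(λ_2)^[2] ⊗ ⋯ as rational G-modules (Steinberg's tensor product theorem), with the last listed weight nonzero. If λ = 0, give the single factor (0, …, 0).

ω-coordinates c = M·v, v = (7, -5, -2, 35, 2, 14):
  c_1 = (0)·(7) + (0)·(-5) + (0)·(-2) + (0)·(35) + (1)·(2) + (0)·(14) = 2
  c_2 = (0)·(7) + (0)·(-5) + (0)·(-2) + (0)·(35) + (2)·(2) + (1)·(14) = 18
  c_3 = (0)·(7) + (0)·(-5) + (0)·(-2) + (1)·(35) + (1)·(2) + (-1)·(14) = 23
  c_4 = (1)·(7) + (1)·(-5) + (0)·(-2) + (0)·(35) + (2)·(2) + (0)·(14) = 6
  c_5 = (0)·(7) + (-1)·(-5) + (0)·(-2) + (0)·(35) + (0)·(2) + (0)·(14) = 5
  c_6 = (0)·(7) + (0)·(-5) + (-1)·(-2) + (0)·(35) + (0)·(2) + (0)·(14) = 2
Writing each c_i in base p = 5:
  c_1 = 2 = 2·5^0
  c_2 = 18 = 3·5^0 + 3·5^1
  c_3 = 23 = 3·5^0 + 4·5^1
  c_4 = 6 = 1·5^0 + 1·5^1
  c_5 = 5 = 0·5^0 + 1·5^1
  c_6 = 2 = 2·5^0
Factor λ_0 = (2, 3, 3, 1, 0, 2)
Factor λ_1 = (0, 3, 4, 1, 1, 0)

((2, 3, 3, 1, 0, 2), (0, 3, 4, 1, 1, 0))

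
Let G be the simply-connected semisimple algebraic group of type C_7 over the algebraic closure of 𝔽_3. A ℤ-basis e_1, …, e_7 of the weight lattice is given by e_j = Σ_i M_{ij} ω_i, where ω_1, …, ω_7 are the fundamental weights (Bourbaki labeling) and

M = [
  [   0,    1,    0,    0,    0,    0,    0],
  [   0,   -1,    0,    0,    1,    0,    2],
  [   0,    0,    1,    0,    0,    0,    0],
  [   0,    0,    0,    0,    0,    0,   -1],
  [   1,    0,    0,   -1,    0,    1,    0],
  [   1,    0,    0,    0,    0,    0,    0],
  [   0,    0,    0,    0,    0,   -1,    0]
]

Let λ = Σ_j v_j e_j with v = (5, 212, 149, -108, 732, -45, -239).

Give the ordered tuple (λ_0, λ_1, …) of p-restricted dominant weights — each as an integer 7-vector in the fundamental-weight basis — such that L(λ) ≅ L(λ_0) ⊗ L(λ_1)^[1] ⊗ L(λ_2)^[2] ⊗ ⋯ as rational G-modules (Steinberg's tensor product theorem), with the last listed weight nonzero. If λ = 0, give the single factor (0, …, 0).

Change of basis e → ω: c = M·v where v = (5, 212, 149, -108, 732, -45, -239):
  c_1 = (0)·(5) + (1)·(212) + (0)·(149) + (0)·(-108) + (0)·(732) + (0)·(-45) + (0)·(-239) = 212
  c_2 = (0)·(5) + (-1)·(212) + (0)·(149) + (0)·(-108) + (1)·(732) + (0)·(-45) + (2)·(-239) = 42
  c_3 = (0)·(5) + (0)·(212) + (1)·(149) + (0)·(-108) + (0)·(732) + (0)·(-45) + (0)·(-239) = 149
  c_4 = (0)·(5) + (0)·(212) + (0)·(149) + (0)·(-108) + (0)·(732) + (0)·(-45) + (-1)·(-239) = 239
  c_5 = (1)·(5) + (0)·(212) + (0)·(149) + (-1)·(-108) + (0)·(732) + (1)·(-45) + (0)·(-239) = 68
  c_6 = (1)·(5) + (0)·(212) + (0)·(149) + (0)·(-108) + (0)·(732) + (0)·(-45) + (0)·(-239) = 5
  c_7 = (0)·(5) + (0)·(212) + (0)·(149) + (0)·(-108) + (0)·(732) + (-1)·(-45) + (0)·(-239) = 45
Base-3 expansion of each c_i:
  c_1 = 212 = 2·3^0 + 1·3^1 + 2·3^2 + 1·3^3 + 2·3^4
  c_2 = 42 = 0·3^0 + 2·3^1 + 1·3^2 + 1·3^3
  c_3 = 149 = 2·3^0 + 1·3^1 + 1·3^2 + 2·3^3 + 1·3^4
  c_4 = 239 = 2·3^0 + 1·3^1 + 2·3^2 + 2·3^3 + 2·3^4
  c_5 = 68 = 2·3^0 + 1·3^1 + 1·3^2 + 2·3^3
  c_6 = 5 = 2·3^0 + 1·3^1
  c_7 = 45 = 0·3^0 + 0·3^1 + 2·3^2 + 1·3^3
λ_0 = (2, 0, 2, 2, 2, 2, 0)
λ_1 = (1, 2, 1, 1, 1, 1, 0)
λ_2 = (2, 1, 1, 2, 1, 0, 2)
λ_3 = (1, 1, 2, 2, 2, 0, 1)
λ_4 = (2, 0, 1, 2, 0, 0, 0)

((2, 0, 2, 2, 2, 2, 0), (1, 2, 1, 1, 1, 1, 0), (2, 1, 1, 2, 1, 0, 2), (1, 1, 2, 2, 2, 0, 1), (2, 0, 1, 2, 0, 0, 0))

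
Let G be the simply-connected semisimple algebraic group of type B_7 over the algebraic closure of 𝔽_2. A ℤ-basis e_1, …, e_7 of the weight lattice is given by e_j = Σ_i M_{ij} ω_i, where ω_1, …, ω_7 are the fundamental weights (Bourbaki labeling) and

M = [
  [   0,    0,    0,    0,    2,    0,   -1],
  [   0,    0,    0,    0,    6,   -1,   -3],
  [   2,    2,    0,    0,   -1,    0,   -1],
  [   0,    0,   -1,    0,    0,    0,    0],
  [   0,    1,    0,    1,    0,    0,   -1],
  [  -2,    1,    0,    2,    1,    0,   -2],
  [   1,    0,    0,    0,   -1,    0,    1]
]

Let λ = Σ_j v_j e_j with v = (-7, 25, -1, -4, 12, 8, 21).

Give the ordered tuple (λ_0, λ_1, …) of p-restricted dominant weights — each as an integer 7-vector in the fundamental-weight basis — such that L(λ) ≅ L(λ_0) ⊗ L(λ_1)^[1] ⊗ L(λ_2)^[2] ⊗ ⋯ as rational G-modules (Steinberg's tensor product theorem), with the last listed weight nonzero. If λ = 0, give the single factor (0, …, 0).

((1, 1, 1, 1, 0, 1, 0), (1, 0, 1, 0, 0, 0, 1))

Change of basis e → ω: c = M·v where v = (-7, 25, -1, -4, 12, 8, 21):
  c_1 = (0)·(-7) + 0·25 + (0)·(-1) + (0)·(-4) + 2·12 + 0·8 + (-1)·(21) = 3
  c_2 = (0)·(-7) + 0·25 + (0)·(-1) + (0)·(-4) + 6·12 + (-1)·(8) + (-3)·(21) = 1
  c_3 = (2)·(-7) + 2·25 + (0)·(-1) + (0)·(-4) + (-1)·(12) + 0·8 + (-1)·(21) = 3
  c_4 = (0)·(-7) + 0·25 + (-1)·(-1) + (0)·(-4) + 0·12 + 0·8 + 0·21 = 1
  c_5 = (0)·(-7) + 1·25 + (0)·(-1) + (1)·(-4) + 0·12 + 0·8 + (-1)·(21) = 0
  c_6 = (-2)·(-7) + 1·25 + (0)·(-1) + (2)·(-4) + 1·12 + 0·8 + (-2)·(21) = 1
  c_7 = (1)·(-7) + 0·25 + (0)·(-1) + (0)·(-4) + (-1)·(12) + 0·8 + 1·21 = 2
Expand coordinatewise in base 2:
  c_1 = 3 = 1·2^0 + 1·2^1
  c_2 = 1 = 1·2^0
  c_3 = 3 = 1·2^0 + 1·2^1
  c_4 = 1 = 1·2^0
  c_5 = 0
  c_6 = 1 = 1·2^0
  c_7 = 2 = 0·2^0 + 1·2^1
Factor λ_0 = (1, 1, 1, 1, 0, 1, 0)
Factor λ_1 = (1, 0, 1, 0, 0, 0, 1)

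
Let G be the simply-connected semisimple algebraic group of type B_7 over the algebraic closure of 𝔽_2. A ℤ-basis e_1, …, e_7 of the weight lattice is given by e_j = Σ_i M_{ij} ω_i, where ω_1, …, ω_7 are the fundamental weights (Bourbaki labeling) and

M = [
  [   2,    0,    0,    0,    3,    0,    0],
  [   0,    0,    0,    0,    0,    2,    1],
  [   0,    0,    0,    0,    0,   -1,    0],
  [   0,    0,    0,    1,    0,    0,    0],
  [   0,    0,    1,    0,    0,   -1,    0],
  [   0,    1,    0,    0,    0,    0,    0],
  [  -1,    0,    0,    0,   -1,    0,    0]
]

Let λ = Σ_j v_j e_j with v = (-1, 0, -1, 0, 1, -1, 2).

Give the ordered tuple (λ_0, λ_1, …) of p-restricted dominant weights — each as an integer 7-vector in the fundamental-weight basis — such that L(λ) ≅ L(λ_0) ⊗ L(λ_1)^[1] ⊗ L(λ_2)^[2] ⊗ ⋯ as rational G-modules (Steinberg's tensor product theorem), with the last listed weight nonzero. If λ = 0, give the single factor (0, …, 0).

((1, 0, 1, 0, 0, 0, 0),)

Converting to the ω-basis (c_i = row i of M dotted with v = (-1, 0, -1, 0, 1, -1, 2)):
  c_1 = (2)·(-1) + (0)·(0) + (0)·(-1) + (0)·(0) + (3)·(1) + (0)·(-1) + (0)·(2) = 1
  c_2 = (0)·(-1) + (0)·(0) + (0)·(-1) + (0)·(0) + (0)·(1) + (2)·(-1) + (1)·(2) = 0
  c_3 = (0)·(-1) + (0)·(0) + (0)·(-1) + (0)·(0) + (0)·(1) + (-1)·(-1) + (0)·(2) = 1
  c_4 = (0)·(-1) + (0)·(0) + (0)·(-1) + (1)·(0) + (0)·(1) + (0)·(-1) + (0)·(2) = 0
  c_5 = (0)·(-1) + (0)·(0) + (1)·(-1) + (0)·(0) + (0)·(1) + (-1)·(-1) + (0)·(2) = 0
  c_6 = (0)·(-1) + (1)·(0) + (0)·(-1) + (0)·(0) + (0)·(1) + (0)·(-1) + (0)·(2) = 0
  c_7 = (-1)·(-1) + (0)·(0) + (0)·(-1) + (0)·(0) + (-1)·(1) + (0)·(-1) + (0)·(2) = 0
Expand coordinatewise in base 2:
  c_1 = 1 = 1·2^0
  c_2 = 0
  c_3 = 1 = 1·2^0
  c_4 = 0
  c_5 = 0
  c_6 = 0
  c_7 = 0
Factor λ_0 = (1, 0, 1, 0, 0, 0, 0)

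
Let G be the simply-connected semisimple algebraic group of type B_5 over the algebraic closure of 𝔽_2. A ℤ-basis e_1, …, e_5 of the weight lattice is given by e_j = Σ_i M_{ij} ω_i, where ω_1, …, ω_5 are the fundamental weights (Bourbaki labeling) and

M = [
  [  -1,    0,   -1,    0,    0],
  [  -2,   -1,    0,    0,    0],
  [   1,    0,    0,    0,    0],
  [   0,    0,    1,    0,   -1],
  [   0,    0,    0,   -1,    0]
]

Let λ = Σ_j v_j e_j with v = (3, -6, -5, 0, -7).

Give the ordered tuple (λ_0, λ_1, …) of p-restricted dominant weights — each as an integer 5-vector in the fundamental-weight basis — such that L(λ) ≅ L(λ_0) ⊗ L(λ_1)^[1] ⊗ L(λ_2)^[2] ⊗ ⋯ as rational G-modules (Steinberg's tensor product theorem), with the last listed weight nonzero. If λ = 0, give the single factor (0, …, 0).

((0, 0, 1, 0, 0), (1, 0, 1, 1, 0))

In the fundamental-weight basis, λ has coordinates c = M·v (v = (3, -6, -5, 0, -7)):
  c_1 = (-1)·(3) + (0)·(-6) + (-1)·(-5) + 0·0 + (0)·(-7) = 2
  c_2 = (-2)·(3) + (-1)·(-6) + (0)·(-5) + 0·0 + (0)·(-7) = 0
  c_3 = 1·3 + (0)·(-6) + (0)·(-5) + 0·0 + (0)·(-7) = 3
  c_4 = 0·3 + (0)·(-6) + (1)·(-5) + 0·0 + (-1)·(-7) = 2
  c_5 = 0·3 + (0)·(-6) + (0)·(-5) + (-1)·(0) + (0)·(-7) = 0
Expand coordinatewise in base 2:
  c_1 = 2 = 0·2^0 + 1·2^1
  c_2 = 0
  c_3 = 3 = 1·2^0 + 1·2^1
  c_4 = 2 = 0·2^0 + 1·2^1
  c_5 = 0
λ_0 = (0, 0, 1, 0, 0)
λ_1 = (1, 0, 1, 1, 0)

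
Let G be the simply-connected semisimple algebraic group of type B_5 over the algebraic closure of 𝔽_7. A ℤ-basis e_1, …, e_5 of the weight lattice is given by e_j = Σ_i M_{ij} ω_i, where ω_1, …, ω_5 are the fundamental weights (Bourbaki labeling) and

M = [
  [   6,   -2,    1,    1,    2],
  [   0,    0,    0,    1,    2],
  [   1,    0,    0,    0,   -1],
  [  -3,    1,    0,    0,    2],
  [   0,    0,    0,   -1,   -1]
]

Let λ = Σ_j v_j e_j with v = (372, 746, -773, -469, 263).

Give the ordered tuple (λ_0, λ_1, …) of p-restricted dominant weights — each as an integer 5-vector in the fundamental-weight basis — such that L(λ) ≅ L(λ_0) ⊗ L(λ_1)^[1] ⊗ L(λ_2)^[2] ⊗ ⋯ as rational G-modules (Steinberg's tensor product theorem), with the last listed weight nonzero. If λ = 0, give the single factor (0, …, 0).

((3, 1, 4, 2, 3), (3, 1, 1, 1, 1), (0, 1, 2, 3, 4))

Converting to the ω-basis (c_i = row i of M dotted with v = (372, 746, -773, -469, 263)):
  c_1 = 6·372 + (-2)·(746) + (1)·(-773) + (1)·(-469) + 2·263 = 24
  c_2 = 0·372 + 0·746 + (0)·(-773) + (1)·(-469) + 2·263 = 57
  c_3 = 1·372 + 0·746 + (0)·(-773) + (0)·(-469) + (-1)·(263) = 109
  c_4 = (-3)·(372) + 1·746 + (0)·(-773) + (0)·(-469) + 2·263 = 156
  c_5 = 0·372 + 0·746 + (0)·(-773) + (-1)·(-469) + (-1)·(263) = 206
Expand coordinatewise in base 7:
  c_1 = 24 = 3·7^0 + 3·7^1
  c_2 = 57 = 1·7^0 + 1·7^1 + 1·7^2
  c_3 = 109 = 4·7^0 + 1·7^1 + 2·7^2
  c_4 = 156 = 2·7^0 + 1·7^1 + 3·7^2
  c_5 = 206 = 3·7^0 + 1·7^1 + 4·7^2
p-restricted factor λ_0 = (3, 1, 4, 2, 3)
p-restricted factor λ_1 = (3, 1, 1, 1, 1)
p-restricted factor λ_2 = (0, 1, 2, 3, 4)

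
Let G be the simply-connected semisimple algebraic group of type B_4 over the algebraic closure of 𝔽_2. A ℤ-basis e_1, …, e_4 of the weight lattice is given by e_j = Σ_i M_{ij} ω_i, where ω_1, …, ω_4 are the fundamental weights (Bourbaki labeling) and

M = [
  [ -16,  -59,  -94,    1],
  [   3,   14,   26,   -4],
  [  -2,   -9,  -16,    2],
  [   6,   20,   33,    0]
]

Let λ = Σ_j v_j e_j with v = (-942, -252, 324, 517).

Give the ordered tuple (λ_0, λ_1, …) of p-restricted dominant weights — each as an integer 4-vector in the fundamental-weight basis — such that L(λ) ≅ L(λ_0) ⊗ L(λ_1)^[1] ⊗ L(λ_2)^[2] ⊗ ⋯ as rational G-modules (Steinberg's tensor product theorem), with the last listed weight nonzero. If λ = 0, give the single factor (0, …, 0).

((1, 0, 0, 0), (0, 1, 1, 0))

Converting to the ω-basis (c_i = row i of M dotted with v = (-942, -252, 324, 517)):
  c_1 = (-16)·(-942) + (-59)·(-252) + (-94)·(324) + (1)·(517) = 1
  c_2 = (3)·(-942) + (14)·(-252) + (26)·(324) + (-4)·(517) = 2
  c_3 = (-2)·(-942) + (-9)·(-252) + (-16)·(324) + (2)·(517) = 2
  c_4 = (6)·(-942) + (20)·(-252) + (33)·(324) + (0)·(517) = 0
Writing each c_i in base p = 2:
  c_1 = 1 = 1·2^0
  c_2 = 2 = 0·2^0 + 1·2^1
  c_3 = 2 = 0·2^0 + 1·2^1
  c_4 = 0
p-restricted factor λ_0 = (1, 0, 0, 0)
p-restricted factor λ_1 = (0, 1, 1, 0)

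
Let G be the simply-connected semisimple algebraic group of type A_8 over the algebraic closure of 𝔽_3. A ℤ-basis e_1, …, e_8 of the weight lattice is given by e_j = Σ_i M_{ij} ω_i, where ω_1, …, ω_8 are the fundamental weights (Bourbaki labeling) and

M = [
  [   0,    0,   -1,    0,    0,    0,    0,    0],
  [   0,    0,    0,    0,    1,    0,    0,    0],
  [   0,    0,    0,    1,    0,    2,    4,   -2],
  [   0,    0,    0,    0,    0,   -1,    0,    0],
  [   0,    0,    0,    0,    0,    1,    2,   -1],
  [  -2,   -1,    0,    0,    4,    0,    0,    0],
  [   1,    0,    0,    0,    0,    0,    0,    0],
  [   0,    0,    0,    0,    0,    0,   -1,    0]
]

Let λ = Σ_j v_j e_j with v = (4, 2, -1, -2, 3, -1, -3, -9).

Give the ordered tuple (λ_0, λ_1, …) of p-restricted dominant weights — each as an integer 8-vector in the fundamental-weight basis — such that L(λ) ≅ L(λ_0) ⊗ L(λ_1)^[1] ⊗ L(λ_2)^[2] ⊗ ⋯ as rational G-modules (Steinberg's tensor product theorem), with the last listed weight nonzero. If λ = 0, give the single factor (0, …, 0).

((1, 0, 2, 1, 2, 2, 1, 0), (0, 1, 0, 0, 0, 0, 1, 1))

Converting to the ω-basis (c_i = row i of M dotted with v = (4, 2, -1, -2, 3, -1, -3, -9)):
  c_1 = (0)·(4) + (0)·(2) + (-1)·(-1) + (0)·(-2) + (0)·(3) + (0)·(-1) + (0)·(-3) + (0)·(-9) = 1
  c_2 = (0)·(4) + (0)·(2) + (0)·(-1) + (0)·(-2) + (1)·(3) + (0)·(-1) + (0)·(-3) + (0)·(-9) = 3
  c_3 = (0)·(4) + (0)·(2) + (0)·(-1) + (1)·(-2) + (0)·(3) + (2)·(-1) + (4)·(-3) + (-2)·(-9) = 2
  c_4 = (0)·(4) + (0)·(2) + (0)·(-1) + (0)·(-2) + (0)·(3) + (-1)·(-1) + (0)·(-3) + (0)·(-9) = 1
  c_5 = (0)·(4) + (0)·(2) + (0)·(-1) + (0)·(-2) + (0)·(3) + (1)·(-1) + (2)·(-3) + (-1)·(-9) = 2
  c_6 = (-2)·(4) + (-1)·(2) + (0)·(-1) + (0)·(-2) + (4)·(3) + (0)·(-1) + (0)·(-3) + (0)·(-9) = 2
  c_7 = (1)·(4) + (0)·(2) + (0)·(-1) + (0)·(-2) + (0)·(3) + (0)·(-1) + (0)·(-3) + (0)·(-9) = 4
  c_8 = (0)·(4) + (0)·(2) + (0)·(-1) + (0)·(-2) + (0)·(3) + (0)·(-1) + (-1)·(-3) + (0)·(-9) = 3
Base-3 expansion of each c_i:
  c_1 = 1 = 1·3^0
  c_2 = 3 = 0·3^0 + 1·3^1
  c_3 = 2 = 2·3^0
  c_4 = 1 = 1·3^0
  c_5 = 2 = 2·3^0
  c_6 = 2 = 2·3^0
  c_7 = 4 = 1·3^0 + 1·3^1
  c_8 = 3 = 0·3^0 + 1·3^1
Factor λ_0 = (1, 0, 2, 1, 2, 2, 1, 0)
Factor λ_1 = (0, 1, 0, 0, 0, 0, 1, 1)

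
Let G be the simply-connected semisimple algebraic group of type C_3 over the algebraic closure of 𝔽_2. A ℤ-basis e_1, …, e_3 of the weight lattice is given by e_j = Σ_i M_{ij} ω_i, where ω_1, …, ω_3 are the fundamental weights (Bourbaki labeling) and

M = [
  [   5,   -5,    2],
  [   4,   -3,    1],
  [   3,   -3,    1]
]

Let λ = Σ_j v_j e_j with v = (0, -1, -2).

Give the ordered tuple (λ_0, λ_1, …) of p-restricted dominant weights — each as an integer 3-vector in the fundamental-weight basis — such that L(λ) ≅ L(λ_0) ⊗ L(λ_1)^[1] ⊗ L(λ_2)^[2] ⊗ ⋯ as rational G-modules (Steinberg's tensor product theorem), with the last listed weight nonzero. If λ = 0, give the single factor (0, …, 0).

In the fundamental-weight basis, λ has coordinates c = M·v (v = (0, -1, -2)):
  c_1 = 5·0 + (-5)·(-1) + (2)·(-2) = 1
  c_2 = 4·0 + (-3)·(-1) + (1)·(-2) = 1
  c_3 = 3·0 + (-3)·(-1) + (1)·(-2) = 1
Base-2 expansion of each c_i:
  c_1 = 1 = 1·2^0
  c_2 = 1 = 1·2^0
  c_3 = 1 = 1·2^0
λ_0 = (1, 1, 1)

((1, 1, 1),)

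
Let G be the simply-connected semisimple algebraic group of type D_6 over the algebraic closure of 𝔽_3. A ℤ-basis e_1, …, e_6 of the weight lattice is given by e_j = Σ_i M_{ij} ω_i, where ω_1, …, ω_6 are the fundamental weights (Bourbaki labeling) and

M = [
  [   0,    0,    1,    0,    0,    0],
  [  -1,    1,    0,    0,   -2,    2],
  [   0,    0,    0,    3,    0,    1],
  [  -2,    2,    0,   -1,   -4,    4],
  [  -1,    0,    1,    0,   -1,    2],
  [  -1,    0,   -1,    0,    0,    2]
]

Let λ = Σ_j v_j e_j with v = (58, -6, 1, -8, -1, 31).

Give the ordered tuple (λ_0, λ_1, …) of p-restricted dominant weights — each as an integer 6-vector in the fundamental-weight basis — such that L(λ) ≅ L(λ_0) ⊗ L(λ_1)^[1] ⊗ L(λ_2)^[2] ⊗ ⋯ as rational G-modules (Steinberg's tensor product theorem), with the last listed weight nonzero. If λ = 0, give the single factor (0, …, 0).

In the fundamental-weight basis, λ has coordinates c = M·v (v = (58, -6, 1, -8, -1, 31)):
  c_1 = 0·58 + (0)·(-6) + 1·1 + (0)·(-8) + (0)·(-1) + 0·31 = 1
  c_2 = (-1)·(58) + (1)·(-6) + 0·1 + (0)·(-8) + (-2)·(-1) + 2·31 = 0
  c_3 = 0·58 + (0)·(-6) + 0·1 + (3)·(-8) + (0)·(-1) + 1·31 = 7
  c_4 = (-2)·(58) + (2)·(-6) + 0·1 + (-1)·(-8) + (-4)·(-1) + 4·31 = 8
  c_5 = (-1)·(58) + (0)·(-6) + 1·1 + (0)·(-8) + (-1)·(-1) + 2·31 = 6
  c_6 = (-1)·(58) + (0)·(-6) + (-1)·(1) + (0)·(-8) + (0)·(-1) + 2·31 = 3
p = 3; digits c_i = Σ_j d_{ij}·3^j, 0 ≤ d_{ij} < 3:
  c_1 = 1 = 1·3^0
  c_2 = 0
  c_3 = 7 = 1·3^0 + 2·3^1
  c_4 = 8 = 2·3^0 + 2·3^1
  c_5 = 6 = 0·3^0 + 2·3^1
  c_6 = 3 = 0·3^0 + 1·3^1
p-restricted factor λ_0 = (1, 0, 1, 2, 0, 0)
p-restricted factor λ_1 = (0, 0, 2, 2, 2, 1)

((1, 0, 1, 2, 0, 0), (0, 0, 2, 2, 2, 1))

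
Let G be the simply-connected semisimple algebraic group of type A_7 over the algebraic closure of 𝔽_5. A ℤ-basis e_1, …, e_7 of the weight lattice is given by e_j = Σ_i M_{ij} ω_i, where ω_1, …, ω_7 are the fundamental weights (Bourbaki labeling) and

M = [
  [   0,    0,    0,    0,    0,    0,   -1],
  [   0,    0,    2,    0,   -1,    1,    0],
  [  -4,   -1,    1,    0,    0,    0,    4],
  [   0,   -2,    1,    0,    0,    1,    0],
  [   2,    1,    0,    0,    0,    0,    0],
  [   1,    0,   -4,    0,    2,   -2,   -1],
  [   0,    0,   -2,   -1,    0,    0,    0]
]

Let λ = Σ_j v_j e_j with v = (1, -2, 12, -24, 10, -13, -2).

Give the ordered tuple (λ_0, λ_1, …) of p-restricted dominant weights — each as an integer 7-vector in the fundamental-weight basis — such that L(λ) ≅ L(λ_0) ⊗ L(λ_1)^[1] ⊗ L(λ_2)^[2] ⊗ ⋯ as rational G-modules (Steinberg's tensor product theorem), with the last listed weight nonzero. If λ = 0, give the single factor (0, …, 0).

((2, 1, 2, 3, 0, 1, 0),)

Change of basis e → ω: c = M·v where v = (1, -2, 12, -24, 10, -13, -2):
  c_1 = 0·1 + (0)·(-2) + 0·12 + (0)·(-24) + 0·10 + (0)·(-13) + (-1)·(-2) = 2
  c_2 = 0·1 + (0)·(-2) + 2·12 + (0)·(-24) + (-1)·(10) + (1)·(-13) + (0)·(-2) = 1
  c_3 = (-4)·(1) + (-1)·(-2) + 1·12 + (0)·(-24) + 0·10 + (0)·(-13) + (4)·(-2) = 2
  c_4 = 0·1 + (-2)·(-2) + 1·12 + (0)·(-24) + 0·10 + (1)·(-13) + (0)·(-2) = 3
  c_5 = 2·1 + (1)·(-2) + 0·12 + (0)·(-24) + 0·10 + (0)·(-13) + (0)·(-2) = 0
  c_6 = 1·1 + (0)·(-2) + (-4)·(12) + (0)·(-24) + 2·10 + (-2)·(-13) + (-1)·(-2) = 1
  c_7 = 0·1 + (0)·(-2) + (-2)·(12) + (-1)·(-24) + 0·10 + (0)·(-13) + (0)·(-2) = 0
Expand coordinatewise in base 5:
  c_1 = 2 = 2·5^0
  c_2 = 1 = 1·5^0
  c_3 = 2 = 2·5^0
  c_4 = 3 = 3·5^0
  c_5 = 0
  c_6 = 1 = 1·5^0
  c_7 = 0
Factor λ_0 = (2, 1, 2, 3, 0, 1, 0)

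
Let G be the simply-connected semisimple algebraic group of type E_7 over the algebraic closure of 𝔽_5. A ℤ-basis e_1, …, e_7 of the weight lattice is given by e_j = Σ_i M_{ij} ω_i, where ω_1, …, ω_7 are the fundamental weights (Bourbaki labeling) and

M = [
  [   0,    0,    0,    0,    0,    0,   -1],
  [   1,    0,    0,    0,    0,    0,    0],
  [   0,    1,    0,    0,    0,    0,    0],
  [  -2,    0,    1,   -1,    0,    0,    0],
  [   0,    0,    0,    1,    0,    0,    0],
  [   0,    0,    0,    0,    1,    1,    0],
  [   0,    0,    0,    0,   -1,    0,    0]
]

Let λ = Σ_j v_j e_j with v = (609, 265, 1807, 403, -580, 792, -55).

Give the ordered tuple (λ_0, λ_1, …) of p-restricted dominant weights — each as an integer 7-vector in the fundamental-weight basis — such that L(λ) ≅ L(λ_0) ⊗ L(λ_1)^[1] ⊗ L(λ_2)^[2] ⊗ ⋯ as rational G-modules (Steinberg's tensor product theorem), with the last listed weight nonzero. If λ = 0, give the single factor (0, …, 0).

Compute c_i = Σ_j M_{ij} v_j with v = (609, 265, 1807, 403, -580, 792, -55):
  c_1 = 0*609 + 0*265 + 0*1807 + 0*403 + 0*-580 + 0*792 + -1*-55 = 55
  c_2 = 1*609 + 0*265 + 0*1807 + 0*403 + 0*-580 + 0*792 + 0*-55 = 609
  c_3 = 0*609 + 1*265 + 0*1807 + 0*403 + 0*-580 + 0*792 + 0*-55 = 265
  c_4 = -2*609 + 0*265 + 1*1807 + -1*403 + 0*-580 + 0*792 + 0*-55 = 186
  c_5 = 0*609 + 0*265 + 0*1807 + 1*403 + 0*-580 + 0*792 + 0*-55 = 403
  c_6 = 0*609 + 0*265 + 0*1807 + 0*403 + 1*-580 + 1*792 + 0*-55 = 212
  c_7 = 0*609 + 0*265 + 0*1807 + 0*403 + -1*-580 + 0*792 + 0*-55 = 580
Writing each c_i in base p = 5:
  c_1 = 55 = 0·5^0 + 1·5^1 + 2·5^2
  c_2 = 609 = 4·5^0 + 1·5^1 + 4·5^2 + 4·5^3
  c_3 = 265 = 0·5^0 + 3·5^1 + 0·5^2 + 2·5^3
  c_4 = 186 = 1·5^0 + 2·5^1 + 2·5^2 + 1·5^3
  c_5 = 403 = 3·5^0 + 0·5^1 + 1·5^2 + 3·5^3
  c_6 = 212 = 2·5^0 + 2·5^1 + 3·5^2 + 1·5^3
  c_7 = 580 = 0·5^0 + 1·5^1 + 3·5^2 + 4·5^3
λ_0 = (0, 4, 0, 1, 3, 2, 0)
λ_1 = (1, 1, 3, 2, 0, 2, 1)
λ_2 = (2, 4, 0, 2, 1, 3, 3)
λ_3 = (0, 4, 2, 1, 3, 1, 4)

((0, 4, 0, 1, 3, 2, 0), (1, 1, 3, 2, 0, 2, 1), (2, 4, 0, 2, 1, 3, 3), (0, 4, 2, 1, 3, 1, 4))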